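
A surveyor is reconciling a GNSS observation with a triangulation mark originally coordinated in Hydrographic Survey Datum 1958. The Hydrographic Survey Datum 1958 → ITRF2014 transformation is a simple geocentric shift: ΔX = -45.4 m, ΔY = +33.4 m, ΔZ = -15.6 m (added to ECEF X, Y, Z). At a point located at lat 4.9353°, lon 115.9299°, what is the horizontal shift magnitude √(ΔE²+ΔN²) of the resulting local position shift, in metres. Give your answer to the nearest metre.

33 m

The local east axis at (φ, λ) is (−sin λ, cos λ, 0), so ΔE = −sin(115.9299°)·(-45.4) + cos(115.9299°)·33.4 = 26.22 m.
The local north axis is (−sin φ cos λ, −sin φ sin λ, cos φ), giving ΔN = -1.708 − 2.584 − 15.542 = -19.83 m.
Horizontal magnitude = √(ΔE² + ΔN²) = √(26.22² + (-19.83)²) = 32.88 m.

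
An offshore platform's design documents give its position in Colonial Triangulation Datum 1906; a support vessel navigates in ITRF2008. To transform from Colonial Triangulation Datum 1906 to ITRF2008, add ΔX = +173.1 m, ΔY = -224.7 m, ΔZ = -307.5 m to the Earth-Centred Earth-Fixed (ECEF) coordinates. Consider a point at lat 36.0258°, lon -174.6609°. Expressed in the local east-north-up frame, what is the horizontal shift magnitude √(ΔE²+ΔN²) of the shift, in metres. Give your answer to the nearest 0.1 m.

At φ = 36.0258°, λ = -174.6609°: sin φ = 0.588149, cos φ = 0.808752, sin λ = -0.093050, cos λ = -0.995661.
ΔE = −sin λ·ΔX + cos λ·ΔY = −(-0.093050)·(173.1) + (-0.995661)·(-224.7) = 239.83 m.
ΔN = −sin φ cos λ·ΔX − sin φ sin λ·ΔY + cos φ·ΔZ = −(0.588149)(-0.995661)(173.1) − (0.588149)(-0.093050)(-224.7) + (0.808752)(-307.5) = -159.62 m.
Horizontal magnitude = √(ΔE² + ΔN²) = √(239.83² + (-159.62)²) = 288.09 m.

288.1 m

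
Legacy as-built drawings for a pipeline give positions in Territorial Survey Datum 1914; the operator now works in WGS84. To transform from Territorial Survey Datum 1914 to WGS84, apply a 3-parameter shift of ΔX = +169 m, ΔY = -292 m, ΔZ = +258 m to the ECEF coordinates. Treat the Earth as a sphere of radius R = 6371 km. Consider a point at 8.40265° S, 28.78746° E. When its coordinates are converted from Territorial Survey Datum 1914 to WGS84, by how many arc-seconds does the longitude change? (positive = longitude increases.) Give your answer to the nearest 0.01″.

sin φ = -0.146129, cos φ = 0.989266, sin λ = 0.481562, cos λ = 0.876412.
East component: ΔE = −sin λ·ΔX + cos λ·ΔY = −(0.481562)(169) + (0.876412)(-292) = -337.30 m.
1° of latitude spans πR/180 = 111195 m; at latitude φ, 1° of longitude spans that × cos φ = 110001.3 m, so Δλ = -337.30 / 110001.3 × 3600 = -11.039″.

Δλ = -11.04″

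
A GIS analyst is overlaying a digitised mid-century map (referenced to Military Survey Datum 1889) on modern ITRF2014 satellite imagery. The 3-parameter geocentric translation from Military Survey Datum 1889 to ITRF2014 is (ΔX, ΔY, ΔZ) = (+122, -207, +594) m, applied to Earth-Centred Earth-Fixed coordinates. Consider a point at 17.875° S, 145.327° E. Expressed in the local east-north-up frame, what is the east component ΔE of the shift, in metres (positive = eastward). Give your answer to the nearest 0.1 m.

At φ = -17.875°, λ = 145.327°: sin φ = -0.306941, cos φ = 0.951728, sin λ = 0.568892, cos λ = -0.822412.
ΔE = −sin λ·ΔX + cos λ·ΔY = −(0.568892)·(122) + (-0.822412)·(-207) = 100.83 m.

ΔE = 100.8 m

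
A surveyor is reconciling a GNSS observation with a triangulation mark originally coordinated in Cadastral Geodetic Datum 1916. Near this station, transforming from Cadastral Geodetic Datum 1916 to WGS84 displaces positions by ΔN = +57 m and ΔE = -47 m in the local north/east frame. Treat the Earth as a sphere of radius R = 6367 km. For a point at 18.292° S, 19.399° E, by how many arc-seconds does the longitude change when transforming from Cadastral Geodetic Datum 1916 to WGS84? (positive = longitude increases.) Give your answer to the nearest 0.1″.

At latitude -18.292°, cos φ = 0.949469.
One radian of longitude at latitude φ spans R cos φ, so Δλ = ΔE / (R cos φ) = -47.0 / (6367000 × 0.949469) = -7.7747e-06 rad = -1.604″.

Δλ = -1.6″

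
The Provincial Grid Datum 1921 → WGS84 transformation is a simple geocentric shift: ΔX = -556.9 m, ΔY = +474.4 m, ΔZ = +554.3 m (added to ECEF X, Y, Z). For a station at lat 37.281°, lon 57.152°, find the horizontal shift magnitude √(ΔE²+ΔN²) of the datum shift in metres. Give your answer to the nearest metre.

820 m

The local east axis at (φ, λ) is (−sin λ, cos λ, 0), so ΔE = −sin(57.152°)·(-556.9) + cos(57.152°)·474.4 = 725.18 m.
The local north axis is (−sin φ cos λ, −sin φ sin λ, cos φ), giving ΔN = 182.971 − 241.411 + 441.042 = 382.60 m.
Horizontal magnitude = √(ΔE² + ΔN²) = √(725.18² + 382.60²) = 819.92 m.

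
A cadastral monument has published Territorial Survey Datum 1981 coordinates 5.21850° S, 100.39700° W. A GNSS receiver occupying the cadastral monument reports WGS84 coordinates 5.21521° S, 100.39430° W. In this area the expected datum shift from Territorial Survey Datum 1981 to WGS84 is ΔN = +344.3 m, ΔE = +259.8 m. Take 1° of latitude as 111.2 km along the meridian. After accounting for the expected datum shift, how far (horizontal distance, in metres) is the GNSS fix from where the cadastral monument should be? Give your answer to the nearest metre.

Observed coordinate differences: Δφ = +0.00329°, Δλ = +0.00270°.
Converting to metres (1° lat = 111200 m, cos φ = 0.995855): observed ΔN = 365.8 m, observed ΔE = 299.0 m.
Subtracting the expected shift leaves a residual of 365.8 − (344.3) = 21.5 m north and 299.0 − (259.8) = 39.2 m east.
Residual distance = √(21.5² + 39.2²) = 44.7 m.

45 m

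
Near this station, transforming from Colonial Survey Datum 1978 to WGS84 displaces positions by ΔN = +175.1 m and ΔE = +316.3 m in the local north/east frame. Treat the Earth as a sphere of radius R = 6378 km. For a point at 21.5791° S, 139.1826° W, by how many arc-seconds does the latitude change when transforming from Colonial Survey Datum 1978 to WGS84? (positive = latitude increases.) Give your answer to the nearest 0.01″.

On a sphere of radius R, 1 rad of latitude = R, so Δφ = ΔN / R = 175.1 / 6378000 = 2.7454e-05 rad = 5.663″.

Δφ = 5.66″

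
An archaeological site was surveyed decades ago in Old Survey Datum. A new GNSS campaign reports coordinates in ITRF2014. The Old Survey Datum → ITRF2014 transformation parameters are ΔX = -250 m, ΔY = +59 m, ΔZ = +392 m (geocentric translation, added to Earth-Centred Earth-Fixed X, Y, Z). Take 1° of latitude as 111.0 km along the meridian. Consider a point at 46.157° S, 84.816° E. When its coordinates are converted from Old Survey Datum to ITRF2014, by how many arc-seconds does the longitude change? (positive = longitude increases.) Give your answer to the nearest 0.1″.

sin φ = -0.721241, cos φ = 0.692685, sin λ = 0.995910, cos λ = 0.090354.
East component: ΔE = −sin λ·ΔX + cos λ·ΔY = −(0.995910)(-250) + (0.090354)(59) = 254.31 m.
1° of latitude spans 111000 m; at latitude φ, 1° of longitude spans that × cos φ = 76888.0 m, so Δλ = 254.31 / 76888.0 × 3600 = 11.907″.

Δλ = 11.9″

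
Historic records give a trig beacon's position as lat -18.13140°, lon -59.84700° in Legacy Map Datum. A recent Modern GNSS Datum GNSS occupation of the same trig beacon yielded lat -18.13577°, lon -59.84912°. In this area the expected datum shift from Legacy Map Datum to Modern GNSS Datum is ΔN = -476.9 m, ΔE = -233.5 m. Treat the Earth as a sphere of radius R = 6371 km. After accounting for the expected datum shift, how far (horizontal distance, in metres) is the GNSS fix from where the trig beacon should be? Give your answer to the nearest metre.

Observed coordinate differences: Δφ = -0.00437°, Δλ = -0.00212°.
Converting to metres (1° lat = 111195 m, cos φ = 0.950345): observed ΔN = -485.9 m, observed ΔE = -224.0 m.
Subtracting the expected shift leaves a residual of -485.9 − (-476.9) = -9.0 m north and -224.0 − (-233.5) = 9.5 m east.
Residual distance = √((-9.0)² + 9.5²) = 13.1 m.

13 m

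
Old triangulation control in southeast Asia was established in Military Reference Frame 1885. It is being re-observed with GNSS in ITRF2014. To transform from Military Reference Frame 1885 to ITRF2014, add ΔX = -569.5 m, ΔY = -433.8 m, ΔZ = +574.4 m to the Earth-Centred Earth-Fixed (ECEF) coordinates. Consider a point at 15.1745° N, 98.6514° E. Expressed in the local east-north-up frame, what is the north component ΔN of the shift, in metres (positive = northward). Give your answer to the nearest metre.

At φ = 15.1745°, λ = 98.6514°: sin φ = 0.261760, cos φ = 0.965133, sin λ = 0.988622, cos λ = -0.150422.
ΔN = −sin φ cos λ·ΔX − sin φ sin λ·ΔY + cos φ·ΔZ = −(0.261760)(-0.150422)(-569.5) − (0.261760)(0.988622)(-433.8) + (0.965133)(574.4) = 644.21 m.

ΔN = 644 m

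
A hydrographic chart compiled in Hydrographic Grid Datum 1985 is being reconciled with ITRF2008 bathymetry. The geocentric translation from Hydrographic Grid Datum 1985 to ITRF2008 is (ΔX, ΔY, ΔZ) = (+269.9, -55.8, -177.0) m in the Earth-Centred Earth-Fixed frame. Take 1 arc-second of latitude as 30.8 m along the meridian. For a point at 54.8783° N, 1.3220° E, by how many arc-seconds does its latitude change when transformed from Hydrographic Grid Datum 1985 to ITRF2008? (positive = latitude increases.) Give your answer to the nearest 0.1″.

sin φ = 0.817932, cos φ = 0.575315, sin λ = 0.023071, cos λ = 0.999734.
North component: ΔN = −sin φ cos λ·ΔX − sin φ sin λ·ΔY + cos φ·ΔZ = −(0.817932)(0.999734)(269.9) − (0.817932)(0.023071)(-55.8) + (0.575315)(-177.0) = -321.48 m.
1° of latitude spans 3600 × 30.80 = 110880 m, so Δφ = -321.48 / 110880 × 3600 = -10.438″.

Δφ = -10.4″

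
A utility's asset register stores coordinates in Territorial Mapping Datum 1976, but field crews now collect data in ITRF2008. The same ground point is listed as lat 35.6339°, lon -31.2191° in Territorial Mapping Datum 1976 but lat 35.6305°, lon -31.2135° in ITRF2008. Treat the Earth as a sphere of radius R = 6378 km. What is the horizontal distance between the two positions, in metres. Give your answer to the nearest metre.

Δφ = 35.6305° − 35.6339° = -0.0034°; Δλ = -31.2135° − -31.2191° = +0.0056°.
1° along a meridian = πR/180 = 111317 m.
ΔN = Δφ × 111317 = -378.5 m; ΔE = Δλ × 111317 × cos(35.6339°) = +0.0056 × 111317 × 0.812756 = 506.7 m.
Distance = √(ΔE² + ΔN²) = √(506.7² + (-378.5)²) = 632.4 m.

632 m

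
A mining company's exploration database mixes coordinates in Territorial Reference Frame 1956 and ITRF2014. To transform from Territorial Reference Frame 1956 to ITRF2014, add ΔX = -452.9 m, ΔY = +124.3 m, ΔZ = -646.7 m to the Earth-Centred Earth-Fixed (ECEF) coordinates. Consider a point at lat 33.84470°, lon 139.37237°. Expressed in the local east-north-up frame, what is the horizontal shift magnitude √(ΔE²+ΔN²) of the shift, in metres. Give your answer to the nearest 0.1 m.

799.2 m

At φ = 33.84470°, λ = 139.37237°: sin φ = 0.556944, cos φ = 0.830550, sin λ = 0.651140, cos λ = -0.758957.
ΔE = −sin λ·ΔX + cos λ·ΔY = −(0.651140)·(-452.9) + (-0.758957)·(124.3) = 200.56 m.
ΔN = −sin φ cos λ·ΔX − sin φ sin λ·ΔY + cos φ·ΔZ = −(0.556944)(-0.758957)(-452.9) − (0.556944)(0.651140)(124.3) + (0.830550)(-646.7) = -773.63 m.
Horizontal magnitude = √(ΔE² + ΔN²) = √(200.56² + (-773.63)²) = 799.21 m.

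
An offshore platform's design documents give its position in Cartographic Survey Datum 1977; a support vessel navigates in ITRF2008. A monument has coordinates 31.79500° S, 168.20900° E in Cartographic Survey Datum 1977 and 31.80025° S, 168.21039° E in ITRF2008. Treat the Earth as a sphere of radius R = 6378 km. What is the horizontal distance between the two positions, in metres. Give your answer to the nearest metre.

Δφ = -31.80025° − -31.79500° = -0.00525°; Δλ = 168.21039° − 168.20900° = +0.00139°.
1° along a meridian = πR/180 = 111317 m.
ΔN = Δφ × 111317 = -584.4 m; ΔE = Δλ × 111317 × cos(-31.79500°) = +0.00139 × 111317 × 0.849939 = 131.5 m.
Distance = √(ΔE² + ΔN²) = √(131.5² + (-584.4)²) = 599.0 m.

599 m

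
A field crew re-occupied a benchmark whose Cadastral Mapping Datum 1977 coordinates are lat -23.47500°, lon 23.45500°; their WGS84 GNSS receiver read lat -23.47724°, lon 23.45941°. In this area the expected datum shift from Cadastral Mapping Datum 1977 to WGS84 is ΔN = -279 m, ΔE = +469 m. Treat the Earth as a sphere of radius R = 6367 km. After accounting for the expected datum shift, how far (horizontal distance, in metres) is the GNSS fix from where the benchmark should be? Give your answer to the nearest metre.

36 m

Observed coordinate differences: Δφ = -0.00224°, Δλ = +0.00441°.
Converting to metres (1° lat = 111125 m, cos φ = 0.917234): observed ΔN = -248.9 m, observed ΔE = 449.5 m.
Subtracting the expected shift leaves a residual of -248.9 − (-279) = 30.1 m north and 449.5 − (469) = -19.5 m east.
Residual distance = √(30.1² + (-19.5)²) = 35.8 m.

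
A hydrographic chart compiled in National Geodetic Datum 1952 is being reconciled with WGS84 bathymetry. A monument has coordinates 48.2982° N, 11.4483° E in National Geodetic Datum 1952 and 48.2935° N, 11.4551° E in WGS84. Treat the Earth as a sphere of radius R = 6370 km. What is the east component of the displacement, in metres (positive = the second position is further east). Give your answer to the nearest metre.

ΔE = 503 m

Δφ = 48.2935° − 48.2982° = -0.0047°; Δλ = 11.4551° − 11.4483° = +0.0068°.
1° along a meridian = πR/180 = 111177 m.
ΔN = Δφ × 111177 = -522.5 m; ΔE = Δλ × 111177 × cos(48.2982°) = +0.0068 × 111177 × 0.665254 = 502.9 m.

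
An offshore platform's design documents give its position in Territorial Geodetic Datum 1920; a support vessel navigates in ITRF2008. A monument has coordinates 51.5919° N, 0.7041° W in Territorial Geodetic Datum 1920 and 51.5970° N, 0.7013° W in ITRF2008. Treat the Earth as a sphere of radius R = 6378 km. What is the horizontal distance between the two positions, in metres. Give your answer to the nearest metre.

Δφ = 51.5970° − 51.5919° = +0.0051°; Δλ = -0.7013° − -0.7041° = +0.0028°.
1° along a meridian = πR/180 = 111317 m.
ΔN = Δφ × 111317 = 567.7 m; ΔE = Δλ × 111317 × cos(51.5919°) = +0.0028 × 111317 × 0.621259 = 193.6 m.
Distance = √(ΔE² + ΔN²) = √(193.6² + 567.7²) = 599.8 m.

600 m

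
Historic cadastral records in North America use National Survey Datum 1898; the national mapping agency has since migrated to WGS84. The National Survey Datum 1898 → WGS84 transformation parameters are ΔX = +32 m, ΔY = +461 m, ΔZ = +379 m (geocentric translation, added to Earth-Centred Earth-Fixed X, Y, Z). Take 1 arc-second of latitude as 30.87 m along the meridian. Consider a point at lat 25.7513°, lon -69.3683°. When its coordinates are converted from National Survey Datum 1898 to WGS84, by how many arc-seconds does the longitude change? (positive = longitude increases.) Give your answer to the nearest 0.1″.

Δλ = 6.9″

sin φ = 0.434466, cos φ = 0.900688, sin λ = -0.935865, cos λ = 0.352359.
East component: ΔE = −sin λ·ΔX + cos λ·ΔY = −(-0.935865)(32) + (0.352359)(461) = 192.39 m.
1° of latitude spans 3600 × 30.87 = 111132 m; at latitude φ, 1° of longitude spans that × cos φ = 100095.3 m, so Δλ = 192.39 / 100095.3 × 3600 = 6.919″.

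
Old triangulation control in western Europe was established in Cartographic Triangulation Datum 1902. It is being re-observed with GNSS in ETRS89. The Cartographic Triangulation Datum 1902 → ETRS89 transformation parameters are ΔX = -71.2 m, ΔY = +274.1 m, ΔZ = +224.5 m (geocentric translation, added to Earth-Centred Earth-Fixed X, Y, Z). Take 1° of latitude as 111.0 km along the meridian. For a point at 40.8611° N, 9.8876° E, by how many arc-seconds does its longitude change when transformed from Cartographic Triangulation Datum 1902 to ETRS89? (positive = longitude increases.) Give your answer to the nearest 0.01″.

Δλ = 12.10″

sin φ = 0.654227, cos φ = 0.756298, sin λ = 0.171716, cos λ = 0.985147.
East component: ΔE = −sin λ·ΔX + cos λ·ΔY = −(0.171716)(-71.2) + (0.985147)(274.1) = 282.25 m.
1° of latitude spans 111000 m; at latitude φ, 1° of longitude spans that × cos φ = 83949.1 m, so Δλ = 282.25 / 83949.1 × 3600 = 12.104″.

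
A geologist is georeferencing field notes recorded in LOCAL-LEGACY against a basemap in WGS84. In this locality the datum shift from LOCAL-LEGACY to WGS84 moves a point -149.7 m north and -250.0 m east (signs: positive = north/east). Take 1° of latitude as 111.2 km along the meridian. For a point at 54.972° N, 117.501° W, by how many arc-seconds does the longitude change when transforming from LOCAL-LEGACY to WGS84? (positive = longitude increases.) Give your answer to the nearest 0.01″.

Δλ = -14.10″

At latitude 54.972°, cos φ = 0.573977.
1° of longitude at this latitude = 111.2 × cos φ = 63.83 km, so Δλ = -250.0 / 63826.2 = -0.0039169° = -14.101″.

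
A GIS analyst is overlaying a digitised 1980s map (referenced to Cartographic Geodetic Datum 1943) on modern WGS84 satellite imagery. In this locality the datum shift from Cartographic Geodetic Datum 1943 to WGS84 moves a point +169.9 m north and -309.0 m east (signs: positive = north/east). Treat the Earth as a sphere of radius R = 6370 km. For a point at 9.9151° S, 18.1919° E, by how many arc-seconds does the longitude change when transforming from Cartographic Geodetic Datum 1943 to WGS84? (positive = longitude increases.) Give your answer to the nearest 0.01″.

At latitude -9.9151°, cos φ = 0.985064.
One radian of longitude at latitude φ spans R cos φ, so Δλ = ΔE / (R cos φ) = -309.0 / (6370000 × 0.985064) = -4.9244e-05 rad = -10.157″.

Δλ = -10.16″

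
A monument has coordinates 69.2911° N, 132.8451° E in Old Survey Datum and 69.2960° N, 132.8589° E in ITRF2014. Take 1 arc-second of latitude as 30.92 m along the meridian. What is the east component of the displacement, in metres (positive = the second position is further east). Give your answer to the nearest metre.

Δφ = 69.2960° − 69.2911° = +0.0049°; Δλ = 132.8589° − 132.8451° = +0.0138°.
1° of latitude = 3600 × 30.92 = 111312 m.
ΔN = Δφ × 111312 = 545.4 m; ΔE = Δλ × 111312 × cos(69.2911°) = +0.0138 × 111312 × 0.353620 = 543.2 m.

ΔE = 543 m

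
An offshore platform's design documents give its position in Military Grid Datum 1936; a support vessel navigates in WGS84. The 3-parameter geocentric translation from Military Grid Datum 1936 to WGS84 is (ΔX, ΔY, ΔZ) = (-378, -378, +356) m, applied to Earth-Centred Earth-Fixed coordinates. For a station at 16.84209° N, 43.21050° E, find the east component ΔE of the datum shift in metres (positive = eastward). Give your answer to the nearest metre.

The local east axis at (φ, λ) is (−sin λ, cos λ, 0), so ΔE = −sin(43.21050°)·(-378) + cos(43.21050°)·(-378) = -16.69 m.

ΔE = -17 m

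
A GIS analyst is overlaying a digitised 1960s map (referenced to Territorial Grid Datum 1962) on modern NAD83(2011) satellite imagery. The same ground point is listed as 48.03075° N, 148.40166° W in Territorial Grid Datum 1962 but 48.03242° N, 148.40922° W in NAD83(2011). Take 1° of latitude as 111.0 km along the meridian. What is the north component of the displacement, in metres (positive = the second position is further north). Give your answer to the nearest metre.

Δφ = 48.03242° − 48.03075° = +0.00167°; Δλ = -148.40922° − -148.40166° = -0.00756°.
ΔN = Δφ × 111000 = 185.4 m; ΔE = Δλ × 111000 × cos(48.03075°) = -0.00756 × 111000 × 0.668732 = -561.2 m.

ΔN = 185 m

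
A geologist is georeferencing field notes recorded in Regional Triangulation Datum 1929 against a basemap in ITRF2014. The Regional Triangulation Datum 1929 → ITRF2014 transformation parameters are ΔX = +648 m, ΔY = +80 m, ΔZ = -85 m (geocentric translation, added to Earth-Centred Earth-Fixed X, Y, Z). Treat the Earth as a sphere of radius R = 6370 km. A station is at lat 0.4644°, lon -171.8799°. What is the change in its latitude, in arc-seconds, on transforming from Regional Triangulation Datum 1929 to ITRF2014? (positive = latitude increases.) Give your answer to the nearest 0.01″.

sin φ = 0.008105, cos φ = 0.999967, sin λ = -0.141249, cos λ = -0.989974.
North component: ΔN = −sin φ cos λ·ΔX − sin φ sin λ·ΔY + cos φ·ΔZ = −(0.008105)(-0.989974)(648) − (0.008105)(-0.141249)(80) + (0.999967)(-85) = -79.71 m.
1° of latitude spans πR/180 = 111177 m, so Δφ = -79.71 / 111177 × 3600 = -2.581″.

Δφ = -2.58″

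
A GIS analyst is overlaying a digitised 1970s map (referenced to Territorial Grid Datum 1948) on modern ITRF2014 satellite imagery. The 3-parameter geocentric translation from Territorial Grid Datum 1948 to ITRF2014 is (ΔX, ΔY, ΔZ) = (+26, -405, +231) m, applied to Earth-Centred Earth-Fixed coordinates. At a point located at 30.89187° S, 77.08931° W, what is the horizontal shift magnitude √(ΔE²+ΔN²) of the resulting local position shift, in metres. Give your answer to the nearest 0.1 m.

The local east axis at (φ, λ) is (−sin λ, cos λ, 0), so ΔE = −sin(-77.08931°)·26 + cos(-77.08931°)·(-405) = -65.15 m.
The local north axis is (−sin φ cos λ, −sin φ sin λ, cos φ), giving ΔN = 2.983 + 202.678 + 198.230 = 403.89 m.
Horizontal magnitude = √(ΔE² + ΔN²) = √((-65.15)² + 403.89²) = 409.11 m.

409.1 m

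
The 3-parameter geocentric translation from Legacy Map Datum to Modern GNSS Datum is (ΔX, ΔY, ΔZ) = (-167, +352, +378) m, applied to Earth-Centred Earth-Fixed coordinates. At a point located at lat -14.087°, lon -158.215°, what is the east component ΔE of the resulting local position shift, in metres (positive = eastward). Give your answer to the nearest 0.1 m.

At φ = -14.087°, λ = -158.215°: sin φ = -0.243395, cos φ = 0.969927, sin λ = -0.371125, cos λ = -0.928583.
ΔE = −sin λ·ΔX + cos λ·ΔY = −(-0.371125)·(-167) + (-0.928583)·(352) = -388.84 m.

ΔE = -388.8 m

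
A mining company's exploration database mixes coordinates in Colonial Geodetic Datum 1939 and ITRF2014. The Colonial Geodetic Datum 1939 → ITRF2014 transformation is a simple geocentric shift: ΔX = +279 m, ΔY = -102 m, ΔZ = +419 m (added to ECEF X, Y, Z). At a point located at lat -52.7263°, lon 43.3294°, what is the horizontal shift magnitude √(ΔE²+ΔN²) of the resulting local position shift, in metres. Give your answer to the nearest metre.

447 m

At φ = -52.7263°, λ = 43.3294°: sin φ = -0.795752, cos φ = 0.605623, sin λ = 0.686192, cos λ = 0.727421.
ΔE = −sin λ·ΔX + cos λ·ΔY = −(0.686192)·(279) + (0.727421)·(-102) = -265.64 m.
ΔN = −sin φ cos λ·ΔX − sin φ sin λ·ΔY + cos φ·ΔZ = −(-0.795752)(0.727421)(279) − (-0.795752)(0.686192)(-102) + (0.605623)(419) = 359.56 m.
Horizontal magnitude = √(ΔE² + ΔN²) = √((-265.64)² + 359.56²) = 447.04 m.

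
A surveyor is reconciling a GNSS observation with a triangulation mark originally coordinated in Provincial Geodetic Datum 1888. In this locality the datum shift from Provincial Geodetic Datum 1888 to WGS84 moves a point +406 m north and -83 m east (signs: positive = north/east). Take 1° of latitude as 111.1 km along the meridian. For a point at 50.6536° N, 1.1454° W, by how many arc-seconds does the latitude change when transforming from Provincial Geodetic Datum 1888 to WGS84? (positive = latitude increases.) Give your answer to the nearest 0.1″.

Δφ = 13.2″

1° of latitude = 111.1 km, so Δφ = 406.0 / 111100 = 0.0036544° = 13.156″.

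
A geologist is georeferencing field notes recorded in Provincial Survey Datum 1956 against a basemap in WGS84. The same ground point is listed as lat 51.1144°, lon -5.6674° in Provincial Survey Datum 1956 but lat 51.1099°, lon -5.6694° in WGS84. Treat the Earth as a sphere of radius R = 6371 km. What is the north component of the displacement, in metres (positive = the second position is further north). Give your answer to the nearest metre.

ΔN = -500 m

Δφ = 51.1099° − 51.1144° = -0.0045°; Δλ = -5.6694° − -5.6674° = -0.0020°.
1° along a meridian = πR/180 = 111195 m.
ΔN = Δφ × 111195 = -500.4 m; ΔE = Δλ × 111195 × cos(51.1144°) = -0.0020 × 111195 × 0.627767 = -139.6 m.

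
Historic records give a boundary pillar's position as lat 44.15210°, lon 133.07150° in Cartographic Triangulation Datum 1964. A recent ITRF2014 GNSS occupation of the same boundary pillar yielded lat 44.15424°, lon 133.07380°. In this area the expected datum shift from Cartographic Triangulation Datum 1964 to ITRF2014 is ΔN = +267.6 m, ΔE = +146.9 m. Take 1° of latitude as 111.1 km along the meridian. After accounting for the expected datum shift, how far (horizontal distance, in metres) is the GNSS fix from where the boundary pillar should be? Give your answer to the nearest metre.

Observed coordinate differences: Δφ = +0.00214°, Δλ = +0.00230°.
Converting to metres (1° lat = 111100 m, cos φ = 0.717493): observed ΔN = 237.8 m, observed ΔE = 183.3 m.
Subtracting the expected shift leaves a residual of 237.8 − (267.6) = -29.8 m north and 183.3 − (146.9) = 36.4 m east.
Residual distance = √((-29.8)² + 36.4²) = 47.1 m.

47 m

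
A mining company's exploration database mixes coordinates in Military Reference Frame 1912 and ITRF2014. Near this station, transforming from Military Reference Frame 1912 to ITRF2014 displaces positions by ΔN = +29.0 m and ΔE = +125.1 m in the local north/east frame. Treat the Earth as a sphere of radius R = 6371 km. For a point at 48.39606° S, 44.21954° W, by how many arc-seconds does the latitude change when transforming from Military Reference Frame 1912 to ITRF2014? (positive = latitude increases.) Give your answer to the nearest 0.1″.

On a sphere of radius R, 1 rad of latitude = R, so Δφ = ΔN / R = 29.0 / 6371000 = 4.5519e-06 rad = 0.939″.

Δφ = 0.9″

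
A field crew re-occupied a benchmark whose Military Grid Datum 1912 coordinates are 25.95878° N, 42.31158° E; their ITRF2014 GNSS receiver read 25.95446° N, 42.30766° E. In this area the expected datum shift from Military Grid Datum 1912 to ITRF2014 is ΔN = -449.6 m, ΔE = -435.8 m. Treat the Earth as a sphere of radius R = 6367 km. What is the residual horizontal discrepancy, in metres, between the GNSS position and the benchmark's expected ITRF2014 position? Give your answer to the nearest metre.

54 m

Observed coordinate differences: Δφ = -0.00432°, Δλ = -0.00392°.
Converting to metres (1° lat = 111125 m, cos φ = 0.899109): observed ΔN = -480.1 m, observed ΔE = -391.7 m.
Subtracting the expected shift leaves a residual of -480.1 − (-449.6) = -30.5 m north and -391.7 − (-435.8) = 44.1 m east.
Residual distance = √((-30.5)² + 44.1²) = 53.6 m.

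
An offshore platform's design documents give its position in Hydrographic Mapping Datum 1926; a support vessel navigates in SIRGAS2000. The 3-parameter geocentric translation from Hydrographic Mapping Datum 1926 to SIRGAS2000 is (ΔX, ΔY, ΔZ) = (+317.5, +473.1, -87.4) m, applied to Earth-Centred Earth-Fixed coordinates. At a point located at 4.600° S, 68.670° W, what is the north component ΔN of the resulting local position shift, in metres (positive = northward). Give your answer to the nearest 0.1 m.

At φ = -4.600°, λ = -68.670°: sin φ = -0.080199, cos φ = 0.996779, sin λ = -0.931501, cos λ = 0.363739.
ΔN = −sin φ cos λ·ΔX − sin φ sin λ·ΔY + cos φ·ΔZ = −(-0.080199)(0.363739)(317.5) − (-0.080199)(-0.931501)(473.1) + (0.996779)(-87.4) = -113.20 m.

ΔN = -113.2 m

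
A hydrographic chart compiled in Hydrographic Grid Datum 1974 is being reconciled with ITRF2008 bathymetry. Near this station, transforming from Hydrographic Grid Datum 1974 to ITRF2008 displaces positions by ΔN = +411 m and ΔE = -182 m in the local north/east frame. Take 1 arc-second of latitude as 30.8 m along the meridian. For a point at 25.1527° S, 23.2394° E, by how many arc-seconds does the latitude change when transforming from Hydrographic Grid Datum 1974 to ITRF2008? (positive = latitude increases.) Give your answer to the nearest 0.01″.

1″ of latitude = 30.80 m, so Δφ = 411.0 / 30.80 = 13.344″.

Δφ = 13.34″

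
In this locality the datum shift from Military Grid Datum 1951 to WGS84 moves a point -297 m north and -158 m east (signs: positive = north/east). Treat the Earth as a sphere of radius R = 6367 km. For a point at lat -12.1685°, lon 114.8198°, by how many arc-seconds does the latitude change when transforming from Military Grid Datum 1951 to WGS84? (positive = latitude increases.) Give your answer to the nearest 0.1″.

On a sphere of radius R, 1 rad of latitude = R, so Δφ = ΔN / R = -297.0 / 6367000 = -4.6647e-05 rad = -9.622″.

Δφ = -9.6″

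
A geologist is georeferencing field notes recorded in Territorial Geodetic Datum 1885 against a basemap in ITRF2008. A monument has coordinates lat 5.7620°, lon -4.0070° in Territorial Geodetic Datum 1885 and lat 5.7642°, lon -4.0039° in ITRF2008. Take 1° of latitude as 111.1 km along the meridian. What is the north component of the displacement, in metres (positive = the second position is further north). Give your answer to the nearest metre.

Δφ = 5.7642° − 5.7620° = +0.0022°; Δλ = -4.0039° − -4.0070° = +0.0031°.
ΔN = Δφ × 111100 = 244.4 m; ΔE = Δλ × 111100 × cos(5.7620°) = +0.0031 × 111100 × 0.994948 = 342.7 m.

ΔN = 244 m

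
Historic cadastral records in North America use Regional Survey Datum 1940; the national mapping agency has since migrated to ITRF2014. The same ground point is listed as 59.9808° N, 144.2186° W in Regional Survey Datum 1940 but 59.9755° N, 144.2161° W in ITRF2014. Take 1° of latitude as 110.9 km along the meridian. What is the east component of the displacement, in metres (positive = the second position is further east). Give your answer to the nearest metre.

ΔE = 139 m

Δφ = 59.9755° − 59.9808° = -0.0053°; Δλ = -144.2161° − -144.2186° = +0.0025°.
ΔN = Δφ × 110900 = -587.8 m; ΔE = Δλ × 110900 × cos(59.9808°) = +0.0025 × 110900 × 0.500290 = 138.7 m.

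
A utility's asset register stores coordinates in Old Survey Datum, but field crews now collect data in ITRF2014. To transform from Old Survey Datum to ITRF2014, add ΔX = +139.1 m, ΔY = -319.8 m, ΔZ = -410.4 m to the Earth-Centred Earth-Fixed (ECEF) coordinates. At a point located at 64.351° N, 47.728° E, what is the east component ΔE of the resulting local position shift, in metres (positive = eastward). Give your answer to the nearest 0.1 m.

ΔE = -318.0 m

The local east axis at (φ, λ) is (−sin λ, cos λ, 0), so ΔE = −sin(47.728°)·139.1 + cos(47.728°)·(-319.8) = -318.04 m.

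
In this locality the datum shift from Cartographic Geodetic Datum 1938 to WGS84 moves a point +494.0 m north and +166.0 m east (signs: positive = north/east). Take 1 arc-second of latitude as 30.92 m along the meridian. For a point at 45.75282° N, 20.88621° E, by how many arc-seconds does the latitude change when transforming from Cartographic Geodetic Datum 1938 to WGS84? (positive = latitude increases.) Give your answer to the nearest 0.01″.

1″ of latitude = 30.92 m, so Δφ = 494.0 / 30.92 = 15.977″.

Δφ = 15.98″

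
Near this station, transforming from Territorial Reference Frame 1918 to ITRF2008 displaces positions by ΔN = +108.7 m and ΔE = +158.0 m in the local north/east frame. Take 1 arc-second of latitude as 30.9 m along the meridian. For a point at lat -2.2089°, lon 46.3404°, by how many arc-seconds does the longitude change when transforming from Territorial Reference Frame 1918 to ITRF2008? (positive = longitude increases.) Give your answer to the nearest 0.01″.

Δλ = 5.12″

At latitude -2.2089°, cos φ = 0.999257.
1″ of longitude at this latitude = 30.90 × cos φ = 30.8770 m, so Δλ = 158.0 / 30.8770 = 5.117″.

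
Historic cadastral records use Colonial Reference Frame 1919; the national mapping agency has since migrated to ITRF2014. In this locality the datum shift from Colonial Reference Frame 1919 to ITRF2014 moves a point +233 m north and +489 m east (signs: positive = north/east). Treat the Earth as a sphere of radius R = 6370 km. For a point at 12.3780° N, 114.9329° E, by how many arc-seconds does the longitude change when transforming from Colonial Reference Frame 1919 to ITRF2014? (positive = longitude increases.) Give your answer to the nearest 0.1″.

At latitude 12.3780°, cos φ = 0.976755.
One radian of longitude at latitude φ spans R cos φ, so Δλ = ΔE / (R cos φ) = 489.0 / (6370000 × 0.976755) = 7.8593e-05 rad = 16.211″.

Δλ = 16.2″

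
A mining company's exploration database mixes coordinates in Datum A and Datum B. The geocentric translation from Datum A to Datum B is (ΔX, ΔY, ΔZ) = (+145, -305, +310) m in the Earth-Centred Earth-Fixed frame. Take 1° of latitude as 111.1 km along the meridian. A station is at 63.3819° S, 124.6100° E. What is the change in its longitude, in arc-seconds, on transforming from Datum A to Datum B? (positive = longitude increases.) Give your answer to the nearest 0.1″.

Δλ = 3.9″

sin φ = -0.894013, cos φ = 0.448042, sin λ = 0.823037, cos λ = -0.567987.
East component: ΔE = −sin λ·ΔX + cos λ·ΔY = −(0.823037)(145) + (-0.567987)(-305) = 53.90 m.
1° of latitude spans 111100 m; at latitude φ, 1° of longitude spans that × cos φ = 49777.4 m, so Δλ = 53.90 / 49777.4 × 3600 = 3.898″.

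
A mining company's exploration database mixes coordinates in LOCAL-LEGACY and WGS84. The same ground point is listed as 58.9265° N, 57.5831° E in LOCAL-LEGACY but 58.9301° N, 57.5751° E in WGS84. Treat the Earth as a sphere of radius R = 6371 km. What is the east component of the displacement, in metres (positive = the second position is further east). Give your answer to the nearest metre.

ΔE = -459 m

Δφ = 58.9301° − 58.9265° = +0.0036°; Δλ = 57.5751° − 57.5831° = -0.0080°.
1° along a meridian = πR/180 = 111195 m.
ΔN = Δφ × 111195 = 400.3 m; ΔE = Δλ × 111195 × cos(58.9265°) = -0.0080 × 111195 × 0.516137 = -459.1 m.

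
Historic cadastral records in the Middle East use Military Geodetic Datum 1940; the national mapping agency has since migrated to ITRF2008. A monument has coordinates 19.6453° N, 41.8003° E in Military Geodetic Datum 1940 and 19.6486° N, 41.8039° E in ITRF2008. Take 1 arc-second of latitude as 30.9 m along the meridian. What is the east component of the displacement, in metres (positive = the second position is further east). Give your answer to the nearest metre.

ΔE = 377 m

Δφ = 19.6486° − 19.6453° = +0.0033°; Δλ = 41.8039° − 41.8003° = +0.0036°.
1° of latitude = 3600 × 30.90 = 111240 m.
ΔN = Δφ × 111240 = 367.1 m; ΔE = Δλ × 111240 × cos(19.6453°) = +0.0036 × 111240 × 0.941792 = 377.2 m.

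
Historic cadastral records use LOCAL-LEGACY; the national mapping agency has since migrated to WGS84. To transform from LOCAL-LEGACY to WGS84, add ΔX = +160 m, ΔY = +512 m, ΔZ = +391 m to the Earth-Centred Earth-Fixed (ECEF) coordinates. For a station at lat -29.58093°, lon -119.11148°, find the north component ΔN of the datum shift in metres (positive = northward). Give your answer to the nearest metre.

At φ = -29.58093°, λ = -119.11148°: sin φ = -0.493652, cos φ = 0.869659, sin λ = -0.873675, cos λ = -0.486510.
ΔN = −sin φ cos λ·ΔX − sin φ sin λ·ΔY + cos φ·ΔZ = −(-0.493652)(-0.486510)(160) − (-0.493652)(-0.873675)(512) + (0.869659)(391) = 80.79 m.

ΔN = 81 m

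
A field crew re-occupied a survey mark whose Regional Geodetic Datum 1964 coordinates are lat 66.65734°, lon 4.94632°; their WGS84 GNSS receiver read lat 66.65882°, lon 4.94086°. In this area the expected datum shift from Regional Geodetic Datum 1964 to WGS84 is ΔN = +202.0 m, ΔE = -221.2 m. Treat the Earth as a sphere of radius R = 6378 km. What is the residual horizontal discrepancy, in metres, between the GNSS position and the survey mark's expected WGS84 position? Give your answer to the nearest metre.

42 m

Observed coordinate differences: Δφ = +0.00148°, Δλ = -0.00546°.
Converting to metres (1° lat = 111317 m, cos φ = 0.396229): observed ΔN = 164.7 m, observed ΔE = -240.8 m.
Subtracting the expected shift leaves a residual of 164.7 − (202.0) = -37.3 m north and -240.8 − (-221.2) = -19.6 m east.
Residual distance = √((-37.3)² + (-19.6)²) = 42.1 m.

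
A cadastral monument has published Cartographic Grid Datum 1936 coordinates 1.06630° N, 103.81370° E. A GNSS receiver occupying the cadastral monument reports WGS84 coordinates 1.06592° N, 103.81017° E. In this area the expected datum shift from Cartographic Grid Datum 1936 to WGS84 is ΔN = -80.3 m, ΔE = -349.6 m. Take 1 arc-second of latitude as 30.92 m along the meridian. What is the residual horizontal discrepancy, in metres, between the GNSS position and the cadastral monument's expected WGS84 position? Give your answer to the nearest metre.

58 m

Observed coordinate differences: Δφ = -0.00038°, Δλ = -0.00353°.
Converting to metres (1° lat = 111312 m, cos φ = 0.999827): observed ΔN = -42.3 m, observed ΔE = -392.9 m.
Subtracting the expected shift leaves a residual of -42.3 − (-80.3) = 38.0 m north and -392.9 − (-349.6) = -43.3 m east.
Residual distance = √(38.0² + (-43.3)²) = 57.6 m.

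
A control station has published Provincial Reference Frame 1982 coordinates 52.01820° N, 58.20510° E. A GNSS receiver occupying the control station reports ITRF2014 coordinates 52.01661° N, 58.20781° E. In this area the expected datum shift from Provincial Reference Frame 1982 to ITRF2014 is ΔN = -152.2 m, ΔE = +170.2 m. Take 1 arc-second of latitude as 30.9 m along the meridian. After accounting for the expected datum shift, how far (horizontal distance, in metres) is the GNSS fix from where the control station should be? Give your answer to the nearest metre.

29 m

Observed coordinate differences: Δφ = -0.00159°, Δλ = +0.00271°.
Converting to metres (1° lat = 111240 m, cos φ = 0.615411): observed ΔN = -176.9 m, observed ΔE = 185.5 m.
Subtracting the expected shift leaves a residual of -176.9 − (-152.2) = -24.7 m north and 185.5 − (170.2) = 15.3 m east.
Residual distance = √((-24.7)² + 15.3²) = 29.0 m.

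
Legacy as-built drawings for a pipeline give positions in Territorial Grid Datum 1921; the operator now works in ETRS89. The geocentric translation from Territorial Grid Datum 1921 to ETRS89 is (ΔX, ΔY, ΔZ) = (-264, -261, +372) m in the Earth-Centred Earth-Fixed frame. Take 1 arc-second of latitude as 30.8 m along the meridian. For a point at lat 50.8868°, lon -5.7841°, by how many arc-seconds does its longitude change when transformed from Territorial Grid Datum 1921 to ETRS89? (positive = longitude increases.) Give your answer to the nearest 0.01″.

Δλ = -14.73″

sin φ = 0.775901, cos φ = 0.630855, sin λ = -0.100780, cos λ = 0.994909.
East component: ΔE = −sin λ·ΔX + cos λ·ΔY = −(-0.100780)(-264) + (0.994909)(-261) = -286.28 m.
1° of latitude spans 3600 × 30.80 = 110880 m; at latitude φ, 1° of longitude spans that × cos φ = 69949.2 m, so Δλ = -286.28 / 69949.2 × 3600 = -14.734″.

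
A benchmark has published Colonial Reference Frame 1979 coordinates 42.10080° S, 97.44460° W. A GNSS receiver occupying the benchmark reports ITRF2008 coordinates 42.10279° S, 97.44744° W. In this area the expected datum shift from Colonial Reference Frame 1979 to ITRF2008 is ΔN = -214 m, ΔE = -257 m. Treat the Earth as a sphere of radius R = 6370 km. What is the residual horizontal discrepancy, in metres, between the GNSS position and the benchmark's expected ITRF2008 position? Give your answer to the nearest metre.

24 m

Observed coordinate differences: Δφ = -0.00199°, Δλ = -0.00284°.
Converting to metres (1° lat = 111177 m, cos φ = 0.741966): observed ΔN = -221.2 m, observed ΔE = -234.3 m.
Subtracting the expected shift leaves a residual of -221.2 − (-214) = -7.2 m north and -234.3 − (-257) = 22.7 m east.
Residual distance = √((-7.2)² + 22.7²) = 23.9 m.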